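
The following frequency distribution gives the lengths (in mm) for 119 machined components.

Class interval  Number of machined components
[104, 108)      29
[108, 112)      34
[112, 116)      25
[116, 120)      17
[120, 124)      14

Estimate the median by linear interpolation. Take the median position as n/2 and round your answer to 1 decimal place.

111.6

Cumulative frequencies: 29, 63, 88, 105, 119
n = 119; position = n/2 = 59.5.
This falls in the class [108, 112): L = 108, F = 29, f = 34, h = 4.
Median ≈ 108 + ((59.5 − 29) / 34) × 4 = 111.5882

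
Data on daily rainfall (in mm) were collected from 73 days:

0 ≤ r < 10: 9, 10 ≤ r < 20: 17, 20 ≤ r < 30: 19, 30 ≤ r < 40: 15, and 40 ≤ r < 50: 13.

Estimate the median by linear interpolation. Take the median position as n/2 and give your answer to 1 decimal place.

25.5

Cumulative frequencies: 9, 26, 45, 60, 73
n = 73; position = n/2 = 36.5.
This falls in the class 20 ≤ r < 30: L = 20, F = 26, f = 19, h = 10.
Median ≈ 20 + ((36.5 − 26) / 19) × 10 = 25.5263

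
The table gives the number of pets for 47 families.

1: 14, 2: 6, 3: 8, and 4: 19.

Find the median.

3

Cumulative frequencies: 14, 20, 28, 47
n = 47, so the median is the value in position (n+1)/2 = 24.
Position 24 falls at value 3.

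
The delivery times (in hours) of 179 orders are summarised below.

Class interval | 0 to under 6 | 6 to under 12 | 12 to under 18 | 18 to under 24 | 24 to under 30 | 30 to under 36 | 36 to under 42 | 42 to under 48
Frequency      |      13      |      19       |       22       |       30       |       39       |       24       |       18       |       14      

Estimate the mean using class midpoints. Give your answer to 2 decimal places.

Midpoints: 3, 9, 15, 21, 27, 33, 39, 45
Σfm = 13×3 + 19×9 + 22×15 + 30×21 + 39×27 + 24×33 + 18×39 + 14×45 = 4347
n = Σf = 179
Mean = 4347 / 179 = 24.2849

24.28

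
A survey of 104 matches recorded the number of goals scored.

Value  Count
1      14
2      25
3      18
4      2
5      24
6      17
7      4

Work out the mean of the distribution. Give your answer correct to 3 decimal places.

Values: 1, 2, 3, 4, 5, 6, 7
Σfx = 14×1 + 25×2 + 18×3 + 2×4 + 24×5 + 17×6 + 4×7 = 376
n = Σf = 104
Mean = 376 / 104 = 3.6154

3.615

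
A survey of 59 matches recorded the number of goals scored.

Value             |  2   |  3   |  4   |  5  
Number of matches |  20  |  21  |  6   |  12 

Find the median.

3

Cumulative frequencies: 20, 41, 47, 59
n = 59, so the median is the value in position (n+1)/2 = 30.
Position 30 falls at value 3.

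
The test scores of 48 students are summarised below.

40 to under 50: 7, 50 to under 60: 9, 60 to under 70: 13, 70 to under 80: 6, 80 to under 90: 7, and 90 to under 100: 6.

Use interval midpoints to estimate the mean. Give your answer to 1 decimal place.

68.1

Midpoints: 45, 55, 65, 75, 85, 95
Σfm = 7×45 + 9×55 + 13×65 + 6×75 + 7×85 + 6×95 = 3270
n = Σf = 48
Mean = 3270 / 48 = 68.1250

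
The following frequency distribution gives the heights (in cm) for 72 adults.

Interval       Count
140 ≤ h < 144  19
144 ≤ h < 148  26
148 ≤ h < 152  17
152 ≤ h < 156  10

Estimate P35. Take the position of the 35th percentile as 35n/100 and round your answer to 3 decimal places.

144.954

Cumulative frequencies: 19, 45, 62, 72
n = 72; position = 35n/100 = 25.2.
This falls in the class 144 ≤ h < 148: L = 144, F = 19, f = 26, h = 4.
35th percentile ≈ 144 + ((25.2 − 19) / 26) × 4 = 144.9538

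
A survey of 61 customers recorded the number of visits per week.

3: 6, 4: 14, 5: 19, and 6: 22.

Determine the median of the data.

Cumulative frequencies: 6, 20, 39, 61
n = 61, so the median is the value in position (n+1)/2 = 31.
Position 31 falls at value 5.

5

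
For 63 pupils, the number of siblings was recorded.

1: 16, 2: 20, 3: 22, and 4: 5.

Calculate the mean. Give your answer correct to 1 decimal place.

2.3

Values: 1, 2, 3, 4
Σfx = 16×1 + 20×2 + 22×3 + 5×4 = 142
n = Σf = 63
Mean = 142 / 63 = 2.2540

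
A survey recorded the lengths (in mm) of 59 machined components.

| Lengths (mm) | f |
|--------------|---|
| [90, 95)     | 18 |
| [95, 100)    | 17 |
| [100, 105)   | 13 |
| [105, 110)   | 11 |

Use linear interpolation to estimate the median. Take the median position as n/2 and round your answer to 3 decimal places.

Cumulative frequencies: 18, 35, 48, 59
n = 59; position = n/2 = 29.5.
This falls in the class [95, 100): L = 95, F = 18, f = 17, h = 5.
Median ≈ 95 + ((29.5 − 18) / 17) × 5 = 98.3824

98.382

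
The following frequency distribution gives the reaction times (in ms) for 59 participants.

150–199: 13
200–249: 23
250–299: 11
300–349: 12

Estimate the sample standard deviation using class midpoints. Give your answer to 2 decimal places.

Midpoints: 174.5, 224.5, 274.5, 324.5
n = 59, Σfm = 14345.5, mean = 243.1441
Σfm² = 3647514.75
Σf(m − x̄)² = Σfm² − (Σfm)²/n = 3647514.75 − 14345.5²/59 = 159491.5254
Sample variance = 159491.5254 / 58 = 2749.8539
Standard deviation = √2749.8539 = 52.4390

52.44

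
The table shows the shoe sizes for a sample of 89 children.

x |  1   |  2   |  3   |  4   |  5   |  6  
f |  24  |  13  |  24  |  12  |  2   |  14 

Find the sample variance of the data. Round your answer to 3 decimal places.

Values: 1, 2, 3, 4, 5, 6
n = 89, Σfx = 264, mean = 2.9663
Σfx² = 1038
Σf(x − x̄)² = Σfx² − (Σfx)²/n = 1038 − 264²/89 = 254.8989
Sample variance = 254.8989 / 88 = 2.8966

2.897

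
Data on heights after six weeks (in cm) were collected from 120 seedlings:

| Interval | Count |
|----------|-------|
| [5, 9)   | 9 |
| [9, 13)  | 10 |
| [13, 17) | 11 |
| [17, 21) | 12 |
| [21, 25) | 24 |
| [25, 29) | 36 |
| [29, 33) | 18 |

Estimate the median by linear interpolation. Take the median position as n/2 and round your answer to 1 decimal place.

Cumulative frequencies: 9, 19, 30, 42, 66, 102, 120
n = 120; position = n/2 = 60.
This falls in the class [21, 25): L = 21, F = 42, f = 24, h = 4.
Median ≈ 21 + ((60 − 42) / 24) × 4 = 24.0000

24.0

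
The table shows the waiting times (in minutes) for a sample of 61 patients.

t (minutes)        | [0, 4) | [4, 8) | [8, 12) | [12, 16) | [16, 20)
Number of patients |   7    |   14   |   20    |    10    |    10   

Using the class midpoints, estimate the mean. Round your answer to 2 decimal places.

10.13

Midpoints: 2, 6, 10, 14, 18
Σfm = 7×2 + 14×6 + 20×10 + 10×14 + 10×18 = 618
n = Σf = 61
Mean = 618 / 61 = 10.1311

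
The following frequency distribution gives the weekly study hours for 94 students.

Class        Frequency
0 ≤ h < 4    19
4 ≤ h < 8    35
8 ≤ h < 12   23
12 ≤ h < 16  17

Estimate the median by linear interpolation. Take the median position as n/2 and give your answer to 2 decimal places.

Cumulative frequencies: 19, 54, 77, 94
n = 94; position = n/2 = 47.
This falls in the class 4 ≤ h < 8: L = 4, F = 19, f = 35, h = 4.
Median ≈ 4 + ((47 − 19) / 35) × 4 = 7.2000

7.20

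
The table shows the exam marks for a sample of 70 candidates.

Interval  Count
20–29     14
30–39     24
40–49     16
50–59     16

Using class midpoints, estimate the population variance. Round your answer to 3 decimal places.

110.694

Midpoints: 24.5, 34.5, 44.5, 54.5
n = 70, Σfm = 2755, mean = 39.3571
Σfm² = 116177.5
Σf(m − x̄)² = Σfm² − (Σfm)²/n = 116177.5 − 2755²/70 = 7748.5714
Population variance = 7748.5714 / 70 = 110.6939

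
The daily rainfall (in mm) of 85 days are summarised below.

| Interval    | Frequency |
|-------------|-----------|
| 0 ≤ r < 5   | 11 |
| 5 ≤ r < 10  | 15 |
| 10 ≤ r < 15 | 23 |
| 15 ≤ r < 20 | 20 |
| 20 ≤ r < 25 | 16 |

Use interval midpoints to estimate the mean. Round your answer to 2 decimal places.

Midpoints: 2.5, 7.5, 12.5, 17.5, 22.5
Σfm = 11×2.5 + 15×7.5 + 23×12.5 + 20×17.5 + 16×22.5 = 1137.5
n = Σf = 85
Mean = 1137.5 / 85 = 13.3824

13.38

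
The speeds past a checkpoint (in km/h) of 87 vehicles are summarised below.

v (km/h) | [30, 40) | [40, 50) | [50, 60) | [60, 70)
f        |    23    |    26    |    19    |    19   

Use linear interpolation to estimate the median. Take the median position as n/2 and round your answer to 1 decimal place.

Cumulative frequencies: 23, 49, 68, 87
n = 87; position = n/2 = 43.5.
This falls in the class [40, 50): L = 40, F = 23, f = 26, h = 10.
Median ≈ 40 + ((43.5 − 23) / 26) × 10 = 47.8846

47.9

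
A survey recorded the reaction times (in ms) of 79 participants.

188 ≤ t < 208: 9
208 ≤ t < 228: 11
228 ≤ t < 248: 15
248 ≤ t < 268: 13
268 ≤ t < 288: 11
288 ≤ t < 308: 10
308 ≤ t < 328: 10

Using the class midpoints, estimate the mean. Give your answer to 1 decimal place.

257.2

Midpoints: 198, 218, 238, 258, 278, 298, 318
Σfm = 9×198 + 11×218 + 15×238 + 13×258 + 11×278 + 10×298 + 10×318 = 20322
n = Σf = 79
Mean = 20322 / 79 = 257.2405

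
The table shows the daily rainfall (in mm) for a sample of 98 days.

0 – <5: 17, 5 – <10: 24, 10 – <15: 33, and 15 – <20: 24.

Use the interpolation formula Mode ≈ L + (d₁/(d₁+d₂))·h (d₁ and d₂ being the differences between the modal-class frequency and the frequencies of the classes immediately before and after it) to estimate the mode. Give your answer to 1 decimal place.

12.5

Modal class: 10 – <15 (highest frequency 33).
d₁ = 33 − 24 = 9, d₂ = 33 − 24 = 9
Mode ≈ 10 + (9/(9+9)) × 5 = 10 + 2.5000 = 12.5000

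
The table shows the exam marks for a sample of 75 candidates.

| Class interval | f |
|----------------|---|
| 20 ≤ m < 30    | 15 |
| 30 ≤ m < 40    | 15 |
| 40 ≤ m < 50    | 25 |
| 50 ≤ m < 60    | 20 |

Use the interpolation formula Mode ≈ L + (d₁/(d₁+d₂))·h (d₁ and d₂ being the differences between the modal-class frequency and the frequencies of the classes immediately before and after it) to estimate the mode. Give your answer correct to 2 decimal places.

Modal class: 40 ≤ m < 50 (highest frequency 25).
d₁ = 25 − 15 = 10, d₂ = 25 − 20 = 5
Mode ≈ 40 + (10/(10+5)) × 10 = 40 + 6.6667 = 46.6667

46.67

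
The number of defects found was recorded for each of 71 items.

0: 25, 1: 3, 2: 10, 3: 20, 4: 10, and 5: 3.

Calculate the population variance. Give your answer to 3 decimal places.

2.673

Values: 0, 1, 2, 3, 4, 5
n = 71, Σfx = 138, mean = 1.9437
Σfx² = 458
Σf(x − x̄)² = Σfx² − (Σfx)²/n = 458 − 138²/71 = 189.7746
Population variance = 189.7746 / 71 = 2.6729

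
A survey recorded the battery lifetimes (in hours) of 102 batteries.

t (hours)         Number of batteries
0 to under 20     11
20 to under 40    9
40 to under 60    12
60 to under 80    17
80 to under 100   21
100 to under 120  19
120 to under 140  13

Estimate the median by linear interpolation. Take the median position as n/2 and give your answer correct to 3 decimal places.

81.905

Cumulative frequencies: 11, 20, 32, 49, 70, 89, 102
n = 102; position = n/2 = 51.
This falls in the class 80 to under 100: L = 80, F = 49, f = 21, h = 20.
Median ≈ 80 + ((51 − 49) / 21) × 20 = 81.9048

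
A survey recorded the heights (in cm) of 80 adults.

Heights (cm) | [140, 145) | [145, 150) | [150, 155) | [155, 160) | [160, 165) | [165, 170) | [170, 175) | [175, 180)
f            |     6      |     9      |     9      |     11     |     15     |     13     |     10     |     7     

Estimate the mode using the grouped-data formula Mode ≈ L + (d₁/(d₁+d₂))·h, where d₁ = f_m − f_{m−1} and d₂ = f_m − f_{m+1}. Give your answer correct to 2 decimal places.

Modal class: [160, 165) (highest frequency 15).
d₁ = 15 − 11 = 4, d₂ = 15 − 13 = 2
Mode ≈ 160 + (4/(4+2)) × 5 = 160 + 3.3333 = 163.3333

163.33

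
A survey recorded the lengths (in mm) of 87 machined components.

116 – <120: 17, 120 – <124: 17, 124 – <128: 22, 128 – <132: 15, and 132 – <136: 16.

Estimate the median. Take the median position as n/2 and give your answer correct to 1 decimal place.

Cumulative frequencies: 17, 34, 56, 71, 87
n = 87; position = n/2 = 43.5.
This falls in the class 124 – <128: L = 124, F = 34, f = 22, h = 4.
Median ≈ 124 + ((43.5 − 34) / 22) × 4 = 125.7273

125.7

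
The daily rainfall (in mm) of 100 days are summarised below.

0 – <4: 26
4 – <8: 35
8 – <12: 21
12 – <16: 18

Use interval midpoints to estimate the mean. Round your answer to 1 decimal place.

7.2

Midpoints: 2, 6, 10, 14
Σfm = 26×2 + 35×6 + 21×10 + 18×14 = 724
n = Σf = 100
Mean = 724 / 100 = 7.2400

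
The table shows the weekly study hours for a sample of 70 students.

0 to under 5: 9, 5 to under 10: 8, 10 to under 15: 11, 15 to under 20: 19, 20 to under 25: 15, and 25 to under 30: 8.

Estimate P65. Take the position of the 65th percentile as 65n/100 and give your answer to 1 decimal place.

Cumulative frequencies: 9, 17, 28, 47, 62, 70
n = 70; position = 65n/100 = 45.5.
This falls in the class 15 to under 20: L = 15, F = 28, f = 19, h = 5.
65th percentile ≈ 15 + ((45.5 − 28) / 19) × 5 = 19.6053

19.6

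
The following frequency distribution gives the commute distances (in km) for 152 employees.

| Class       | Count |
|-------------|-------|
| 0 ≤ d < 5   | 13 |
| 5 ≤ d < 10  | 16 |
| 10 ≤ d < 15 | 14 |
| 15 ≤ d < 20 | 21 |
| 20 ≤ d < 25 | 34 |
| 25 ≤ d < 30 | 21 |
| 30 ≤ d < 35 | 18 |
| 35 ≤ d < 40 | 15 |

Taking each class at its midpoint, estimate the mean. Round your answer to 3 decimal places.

20.954

Midpoints: 2.5, 7.5, 12.5, 17.5, 22.5, 27.5, 32.5, 37.5
Σfm = 13×2.5 + 16×7.5 + 14×12.5 + 21×17.5 + 34×22.5 + 21×27.5 + 18×32.5 + 15×37.5 = 3185
n = Σf = 152
Mean = 3185 / 152 = 20.9539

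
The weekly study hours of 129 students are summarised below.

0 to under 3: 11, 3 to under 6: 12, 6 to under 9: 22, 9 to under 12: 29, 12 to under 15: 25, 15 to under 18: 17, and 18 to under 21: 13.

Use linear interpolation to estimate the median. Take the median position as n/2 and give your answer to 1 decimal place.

Cumulative frequencies: 11, 23, 45, 74, 99, 116, 129
n = 129; position = n/2 = 64.5.
This falls in the class 9 to under 12: L = 9, F = 45, f = 29, h = 3.
Median ≈ 9 + ((64.5 − 45) / 29) × 3 = 11.0172

11.0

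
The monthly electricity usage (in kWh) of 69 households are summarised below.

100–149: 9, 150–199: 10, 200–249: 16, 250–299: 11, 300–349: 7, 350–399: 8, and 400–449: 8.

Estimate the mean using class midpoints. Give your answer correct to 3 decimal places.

262.906

Midpoints: 124.5, 174.5, 224.5, 274.5, 324.5, 374.5, 424.5
Σfm = 9×124.5 + 10×174.5 + 16×224.5 + 11×274.5 + 7×324.5 + 8×374.5 + 8×424.5 = 18140.5
n = Σf = 69
Mean = 18140.5 / 69 = 262.9058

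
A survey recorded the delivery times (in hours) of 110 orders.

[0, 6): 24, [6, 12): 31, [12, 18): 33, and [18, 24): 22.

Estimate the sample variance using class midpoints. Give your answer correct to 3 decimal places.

Midpoints: 3, 9, 15, 21
n = 110, Σfm = 1308, mean = 11.8909
Σfm² = 19854
Σf(m − x̄)² = Σfm² − (Σfm)²/n = 19854 − 1308²/110 = 4300.6909
Sample variance = 4300.6909 / 109 = 39.4559

39.456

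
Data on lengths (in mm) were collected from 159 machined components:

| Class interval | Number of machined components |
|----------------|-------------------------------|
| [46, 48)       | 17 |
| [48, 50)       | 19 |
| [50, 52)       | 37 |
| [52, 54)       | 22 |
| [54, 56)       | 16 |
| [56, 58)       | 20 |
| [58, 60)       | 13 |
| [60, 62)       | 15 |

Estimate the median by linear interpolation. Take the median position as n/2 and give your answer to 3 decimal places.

52.591

Cumulative frequencies: 17, 36, 73, 95, 111, 131, 144, 159
n = 159; position = n/2 = 79.5.
This falls in the class [52, 54): L = 52, F = 73, f = 22, h = 2.
Median ≈ 52 + ((79.5 − 73) / 22) × 2 = 52.5909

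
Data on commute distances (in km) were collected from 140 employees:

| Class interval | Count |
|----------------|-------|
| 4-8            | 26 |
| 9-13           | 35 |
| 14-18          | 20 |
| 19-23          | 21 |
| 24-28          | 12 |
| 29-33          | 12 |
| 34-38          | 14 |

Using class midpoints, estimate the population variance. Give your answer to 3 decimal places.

93.240

Midpoints: 6, 11, 16, 21, 26, 31, 36
n = 140, Σfm = 2490, mean = 17.7857
Σfm² = 57340
Σf(m − x̄)² = Σfm² − (Σfm)²/n = 57340 − 2490²/140 = 13053.5714
Population variance = 13053.5714 / 140 = 93.2398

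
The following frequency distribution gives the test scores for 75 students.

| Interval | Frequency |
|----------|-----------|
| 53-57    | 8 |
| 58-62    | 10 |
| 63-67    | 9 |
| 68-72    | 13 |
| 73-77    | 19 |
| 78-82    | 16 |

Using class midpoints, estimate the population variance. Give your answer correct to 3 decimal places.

67.982

Midpoints: 55, 60, 65, 70, 75, 80
n = 75, Σfm = 5240, mean = 69.8667
Σfm² = 371200
Σf(m − x̄)² = Σfm² − (Σfm)²/n = 371200 − 5240²/75 = 5098.6667
Population variance = 5098.6667 / 75 = 67.9822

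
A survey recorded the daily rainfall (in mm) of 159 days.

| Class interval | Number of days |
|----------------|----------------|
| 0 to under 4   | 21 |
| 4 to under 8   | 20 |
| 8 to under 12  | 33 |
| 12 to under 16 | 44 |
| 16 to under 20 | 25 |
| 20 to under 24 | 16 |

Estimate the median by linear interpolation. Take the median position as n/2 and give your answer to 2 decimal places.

12.50

Cumulative frequencies: 21, 41, 74, 118, 143, 159
n = 159; position = n/2 = 79.5.
This falls in the class 12 to under 16: L = 12, F = 74, f = 44, h = 4.
Median ≈ 12 + ((79.5 − 74) / 44) × 4 = 12.5000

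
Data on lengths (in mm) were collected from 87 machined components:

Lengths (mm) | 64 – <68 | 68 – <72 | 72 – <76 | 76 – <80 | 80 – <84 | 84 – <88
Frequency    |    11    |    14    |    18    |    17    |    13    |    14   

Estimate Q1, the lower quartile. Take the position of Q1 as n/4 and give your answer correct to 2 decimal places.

Cumulative frequencies: 11, 25, 43, 60, 73, 87
n = 87; position = n/4 = 21.75.
This falls in the class 68 – <72: L = 68, F = 11, f = 14, h = 4.
Lower quartile ≈ 68 + ((21.75 − 11) / 14) × 4 = 71.0714

71.07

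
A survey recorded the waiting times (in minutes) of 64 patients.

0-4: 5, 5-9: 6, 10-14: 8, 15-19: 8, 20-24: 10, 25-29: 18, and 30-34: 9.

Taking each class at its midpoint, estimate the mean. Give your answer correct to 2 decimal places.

19.97

Midpoints: 2, 7, 12, 17, 22, 27, 32
Σfm = 5×2 + 6×7 + 8×12 + 8×17 + 10×22 + 18×27 + 9×32 = 1278
n = Σf = 64
Mean = 1278 / 64 = 19.9688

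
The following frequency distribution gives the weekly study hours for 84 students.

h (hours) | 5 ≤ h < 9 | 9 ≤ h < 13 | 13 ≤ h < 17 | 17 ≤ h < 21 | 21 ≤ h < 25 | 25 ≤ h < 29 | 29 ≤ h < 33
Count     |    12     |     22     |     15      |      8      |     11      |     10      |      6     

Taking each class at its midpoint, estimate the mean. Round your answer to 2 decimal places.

16.81

Midpoints: 7, 11, 15, 19, 23, 27, 31
Σfm = 12×7 + 22×11 + 15×15 + 8×19 + 11×23 + 10×27 + 6×31 = 1412
n = Σf = 84
Mean = 1412 / 84 = 16.8095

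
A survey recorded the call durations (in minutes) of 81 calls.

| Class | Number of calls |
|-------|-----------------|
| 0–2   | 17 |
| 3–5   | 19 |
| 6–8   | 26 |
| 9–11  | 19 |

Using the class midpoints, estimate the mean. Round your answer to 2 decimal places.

Midpoints: 1, 4, 7, 10
Σfm = 17×1 + 19×4 + 26×7 + 19×10 = 465
n = Σf = 81
Mean = 465 / 81 = 5.7407

5.74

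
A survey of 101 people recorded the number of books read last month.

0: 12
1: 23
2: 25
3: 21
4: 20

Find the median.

2

Cumulative frequencies: 12, 35, 60, 81, 101
n = 101, so the median is the value in position (n+1)/2 = 51.
Position 51 falls at value 2.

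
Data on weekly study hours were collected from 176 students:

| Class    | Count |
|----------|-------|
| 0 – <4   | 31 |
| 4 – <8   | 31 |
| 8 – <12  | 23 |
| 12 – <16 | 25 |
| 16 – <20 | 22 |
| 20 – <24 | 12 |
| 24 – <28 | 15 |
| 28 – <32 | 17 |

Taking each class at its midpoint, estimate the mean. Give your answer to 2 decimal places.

13.57

Midpoints: 2, 6, 10, 14, 18, 22, 26, 30
Σfm = 31×2 + 31×6 + 23×10 + 25×14 + 22×18 + 12×22 + 15×26 + 17×30 = 2388
n = Σf = 176
Mean = 2388 / 176 = 13.5682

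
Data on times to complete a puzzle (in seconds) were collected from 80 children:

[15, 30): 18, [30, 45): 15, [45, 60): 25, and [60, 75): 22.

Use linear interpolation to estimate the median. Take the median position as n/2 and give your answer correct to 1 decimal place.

49.2

Cumulative frequencies: 18, 33, 58, 80
n = 80; position = n/2 = 40.
This falls in the class [45, 60): L = 45, F = 33, f = 25, h = 15.
Median ≈ 45 + ((40 − 33) / 25) × 15 = 49.2000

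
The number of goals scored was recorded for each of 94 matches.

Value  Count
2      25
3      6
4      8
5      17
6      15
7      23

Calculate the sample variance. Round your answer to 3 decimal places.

3.782

Values: 2, 3, 4, 5, 6, 7
n = 94, Σfx = 436, mean = 4.6383
Σfx² = 2374
Σf(x − x̄)² = Σfx² − (Σfx)²/n = 2374 − 436²/94 = 351.7021
Sample variance = 351.7021 / 93 = 3.7817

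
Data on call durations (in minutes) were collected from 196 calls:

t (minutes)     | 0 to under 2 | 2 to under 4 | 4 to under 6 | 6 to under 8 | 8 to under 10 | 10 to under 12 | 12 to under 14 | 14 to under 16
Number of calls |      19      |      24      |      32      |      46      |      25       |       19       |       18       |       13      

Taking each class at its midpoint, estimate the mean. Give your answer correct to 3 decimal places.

7.327

Midpoints: 1, 3, 5, 7, 9, 11, 13, 15
Σfm = 19×1 + 24×3 + 32×5 + 46×7 + 25×9 + 19×11 + 18×13 + 13×15 = 1436
n = Σf = 196
Mean = 1436 / 196 = 7.3265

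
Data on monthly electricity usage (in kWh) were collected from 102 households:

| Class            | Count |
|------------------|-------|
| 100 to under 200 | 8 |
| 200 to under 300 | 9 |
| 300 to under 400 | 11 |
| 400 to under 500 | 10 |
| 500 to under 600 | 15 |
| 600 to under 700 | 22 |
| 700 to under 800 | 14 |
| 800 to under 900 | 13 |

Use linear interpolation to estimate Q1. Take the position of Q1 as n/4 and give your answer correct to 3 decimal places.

Cumulative frequencies: 8, 17, 28, 38, 53, 75, 89, 102
n = 102; position = n/4 = 25.5.
This falls in the class 300 to under 400: L = 300, F = 17, f = 11, h = 100.
Lower quartile ≈ 300 + ((25.5 − 17) / 11) × 100 = 377.2727

377.273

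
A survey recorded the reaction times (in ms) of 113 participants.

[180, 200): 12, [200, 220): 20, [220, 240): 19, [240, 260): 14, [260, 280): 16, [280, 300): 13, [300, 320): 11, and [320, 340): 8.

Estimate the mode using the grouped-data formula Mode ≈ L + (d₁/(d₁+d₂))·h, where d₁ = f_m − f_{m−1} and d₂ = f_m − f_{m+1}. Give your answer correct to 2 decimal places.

217.78

Modal class: [200, 220) (highest frequency 20).
d₁ = 20 − 12 = 8, d₂ = 20 − 19 = 1
Mode ≈ 200 + (8/(8+1)) × 20 = 200 + 17.7778 = 217.7778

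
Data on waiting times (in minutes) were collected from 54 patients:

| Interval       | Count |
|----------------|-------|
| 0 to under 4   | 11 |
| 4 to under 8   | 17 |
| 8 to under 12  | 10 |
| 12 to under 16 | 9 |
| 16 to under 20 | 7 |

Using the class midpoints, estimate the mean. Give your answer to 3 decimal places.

Midpoints: 2, 6, 10, 14, 18
Σfm = 11×2 + 17×6 + 10×10 + 9×14 + 7×18 = 476
n = Σf = 54
Mean = 476 / 54 = 8.8148

8.815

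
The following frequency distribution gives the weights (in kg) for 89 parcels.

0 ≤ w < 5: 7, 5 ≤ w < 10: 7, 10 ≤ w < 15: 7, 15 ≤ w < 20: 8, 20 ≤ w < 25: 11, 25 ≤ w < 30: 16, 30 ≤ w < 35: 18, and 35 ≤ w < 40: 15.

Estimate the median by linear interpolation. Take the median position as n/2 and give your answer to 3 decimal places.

26.406

Cumulative frequencies: 7, 14, 21, 29, 40, 56, 74, 89
n = 89; position = n/2 = 44.5.
This falls in the class 25 ≤ w < 30: L = 25, F = 40, f = 16, h = 5.
Median ≈ 25 + ((44.5 − 40) / 16) × 5 = 26.4062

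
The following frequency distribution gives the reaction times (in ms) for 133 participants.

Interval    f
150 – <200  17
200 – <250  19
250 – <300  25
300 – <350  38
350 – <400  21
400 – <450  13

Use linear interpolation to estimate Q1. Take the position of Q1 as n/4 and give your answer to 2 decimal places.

242.76

Cumulative frequencies: 17, 36, 61, 99, 120, 133
n = 133; position = n/4 = 33.25.
This falls in the class 200 – <250: L = 200, F = 17, f = 19, h = 50.
Lower quartile ≈ 200 + ((33.25 − 17) / 19) × 50 = 242.7632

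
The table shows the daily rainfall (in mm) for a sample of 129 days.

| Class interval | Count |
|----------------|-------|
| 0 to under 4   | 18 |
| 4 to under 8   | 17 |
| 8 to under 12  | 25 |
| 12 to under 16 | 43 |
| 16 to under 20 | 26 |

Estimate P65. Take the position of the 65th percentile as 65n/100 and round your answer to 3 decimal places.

Cumulative frequencies: 18, 35, 60, 103, 129
n = 129; position = 65n/100 = 83.85.
This falls in the class 12 to under 16: L = 12, F = 60, f = 43, h = 4.
65th percentile ≈ 12 + ((83.85 − 60) / 43) × 4 = 14.2186

14.219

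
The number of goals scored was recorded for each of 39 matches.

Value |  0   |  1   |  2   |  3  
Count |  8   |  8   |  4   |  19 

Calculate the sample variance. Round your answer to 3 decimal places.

1.536

Values: 0, 1, 2, 3
n = 39, Σfx = 73, mean = 1.8718
Σfx² = 195
Σf(x − x̄)² = Σfx² − (Σfx)²/n = 195 − 73²/39 = 58.3590
Sample variance = 58.3590 / 38 = 1.5358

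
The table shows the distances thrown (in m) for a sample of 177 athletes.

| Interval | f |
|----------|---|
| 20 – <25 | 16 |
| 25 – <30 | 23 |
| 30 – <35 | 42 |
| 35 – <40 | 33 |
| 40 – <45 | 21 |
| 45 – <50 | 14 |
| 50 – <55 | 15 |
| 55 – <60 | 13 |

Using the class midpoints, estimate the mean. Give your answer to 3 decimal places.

Midpoints: 22.5, 27.5, 32.5, 37.5, 42.5, 47.5, 52.5, 57.5
Σfm = 16×22.5 + 23×27.5 + 42×32.5 + 33×37.5 + 21×42.5 + 14×47.5 + 15×52.5 + 13×57.5 = 6687.5
n = Σf = 177
Mean = 6687.5 / 177 = 37.7825

37.782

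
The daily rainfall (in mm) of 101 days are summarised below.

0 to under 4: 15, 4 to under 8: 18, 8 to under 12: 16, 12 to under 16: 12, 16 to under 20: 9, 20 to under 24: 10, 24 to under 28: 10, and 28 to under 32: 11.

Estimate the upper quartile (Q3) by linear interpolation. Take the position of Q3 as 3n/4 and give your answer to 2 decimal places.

Cumulative frequencies: 15, 33, 49, 61, 70, 80, 90, 101
n = 101; position = 3n/4 = 75.75.
This falls in the class 20 to under 24: L = 20, F = 70, f = 10, h = 4.
Upper quartile ≈ 20 + ((75.75 − 70) / 10) × 4 = 22.3000

22.30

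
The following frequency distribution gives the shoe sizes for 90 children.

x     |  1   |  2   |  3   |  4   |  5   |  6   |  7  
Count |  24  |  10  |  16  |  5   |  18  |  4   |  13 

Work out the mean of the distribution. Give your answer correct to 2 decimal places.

Values: 1, 2, 3, 4, 5, 6, 7
Σfx = 24×1 + 10×2 + 16×3 + 5×4 + 18×5 + 4×6 + 13×7 = 317
n = Σf = 90
Mean = 317 / 90 = 3.5222

3.52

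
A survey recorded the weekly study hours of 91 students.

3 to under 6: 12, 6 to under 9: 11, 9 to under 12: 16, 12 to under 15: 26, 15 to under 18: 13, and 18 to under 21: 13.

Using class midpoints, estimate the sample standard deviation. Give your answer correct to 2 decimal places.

Midpoints: 4.5, 7.5, 10.5, 13.5, 16.5, 19.5
n = 91, Σfm = 1123.5, mean = 12.3462
Σfm² = 15846.75
Σf(m − x̄)² = Σfm² − (Σfm)²/n = 15846.75 − 1123.5²/91 = 1975.8462
Sample variance = 1975.8462 / 90 = 21.9538
Standard deviation = √21.9538 = 4.6855

4.69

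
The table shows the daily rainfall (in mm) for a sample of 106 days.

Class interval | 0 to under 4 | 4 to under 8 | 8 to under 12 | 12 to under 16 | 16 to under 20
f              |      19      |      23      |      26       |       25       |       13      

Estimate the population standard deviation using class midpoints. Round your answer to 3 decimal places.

Midpoints: 2, 6, 10, 14, 18
n = 106, Σfm = 1020, mean = 9.6226
Σfm² = 12616
Σf(m − x̄)² = Σfm² − (Σfm)²/n = 12616 − 1020²/106 = 2800.9057
Population variance = 2800.9057 / 106 = 26.4236
Standard deviation = √26.4236 = 5.1404

5.140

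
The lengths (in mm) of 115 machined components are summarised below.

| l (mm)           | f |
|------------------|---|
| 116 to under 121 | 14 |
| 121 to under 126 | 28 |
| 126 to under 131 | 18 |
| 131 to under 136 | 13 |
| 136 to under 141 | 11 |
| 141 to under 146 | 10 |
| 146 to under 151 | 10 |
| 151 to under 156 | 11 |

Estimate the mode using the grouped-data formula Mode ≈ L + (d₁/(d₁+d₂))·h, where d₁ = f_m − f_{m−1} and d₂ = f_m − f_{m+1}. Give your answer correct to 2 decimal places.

123.92

Modal class: 121 to under 126 (highest frequency 28).
d₁ = 28 − 14 = 14, d₂ = 28 − 18 = 10
Mode ≈ 121 + (14/(14+10)) × 5 = 121 + 2.9167 = 123.9167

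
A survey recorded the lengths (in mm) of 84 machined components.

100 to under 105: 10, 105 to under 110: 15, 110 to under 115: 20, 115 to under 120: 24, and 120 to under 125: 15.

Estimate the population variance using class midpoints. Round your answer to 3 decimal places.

40.090

Midpoints: 102.5, 107.5, 112.5, 117.5, 122.5
n = 84, Σfm = 9545, mean = 113.6310
Σfm² = 1087975
Σf(m − x̄)² = Σfm² − (Σfm)²/n = 1087975 − 9545²/84 = 3367.5595
Population variance = 3367.5595 / 84 = 40.0900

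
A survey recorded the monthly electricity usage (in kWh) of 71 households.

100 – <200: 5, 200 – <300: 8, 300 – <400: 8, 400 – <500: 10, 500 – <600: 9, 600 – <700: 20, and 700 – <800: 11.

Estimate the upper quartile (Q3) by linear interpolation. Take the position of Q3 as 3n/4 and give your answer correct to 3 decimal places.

666.250

Cumulative frequencies: 5, 13, 21, 31, 40, 60, 71
n = 71; position = 3n/4 = 53.25.
This falls in the class 600 – <700: L = 600, F = 40, f = 20, h = 100.
Upper quartile ≈ 600 + ((53.25 − 40) / 20) × 100 = 666.2500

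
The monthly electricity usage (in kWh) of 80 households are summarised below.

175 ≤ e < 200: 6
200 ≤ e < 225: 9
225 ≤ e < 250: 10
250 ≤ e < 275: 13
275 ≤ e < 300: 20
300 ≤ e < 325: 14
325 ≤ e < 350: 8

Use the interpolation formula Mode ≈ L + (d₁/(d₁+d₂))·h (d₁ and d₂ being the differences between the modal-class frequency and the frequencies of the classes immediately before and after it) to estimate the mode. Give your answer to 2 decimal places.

288.46

Modal class: 275 ≤ e < 300 (highest frequency 20).
d₁ = 20 − 13 = 7, d₂ = 20 − 14 = 6
Mode ≈ 275 + (7/(7+6)) × 25 = 275 + 13.4615 = 288.4615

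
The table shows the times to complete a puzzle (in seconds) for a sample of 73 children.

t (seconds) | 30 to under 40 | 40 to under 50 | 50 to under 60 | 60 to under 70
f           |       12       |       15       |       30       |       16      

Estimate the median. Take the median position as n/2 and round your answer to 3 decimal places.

Cumulative frequencies: 12, 27, 57, 73
n = 73; position = n/2 = 36.5.
This falls in the class 50 to under 60: L = 50, F = 27, f = 30, h = 10.
Median ≈ 50 + ((36.5 − 27) / 30) × 10 = 53.1667

53.167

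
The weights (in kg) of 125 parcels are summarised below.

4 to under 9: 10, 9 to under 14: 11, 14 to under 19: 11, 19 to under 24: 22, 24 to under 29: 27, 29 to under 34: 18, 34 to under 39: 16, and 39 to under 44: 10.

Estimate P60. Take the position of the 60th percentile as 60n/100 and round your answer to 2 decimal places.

Cumulative frequencies: 10, 21, 32, 54, 81, 99, 115, 125
n = 125; position = 60n/100 = 75.
This falls in the class 24 to under 29: L = 24, F = 54, f = 27, h = 5.
60th percentile ≈ 24 + ((75 − 54) / 27) × 5 = 27.8889

27.89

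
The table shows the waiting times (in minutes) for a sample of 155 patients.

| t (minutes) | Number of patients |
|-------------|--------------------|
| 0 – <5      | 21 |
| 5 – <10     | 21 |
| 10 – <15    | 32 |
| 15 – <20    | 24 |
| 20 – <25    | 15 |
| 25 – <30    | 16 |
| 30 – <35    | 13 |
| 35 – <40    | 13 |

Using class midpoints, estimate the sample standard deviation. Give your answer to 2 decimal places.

Midpoints: 2.5, 7.5, 12.5, 17.5, 22.5, 27.5, 32.5, 37.5
n = 155, Σfm = 2717.5, mean = 17.5323
Σfm² = 65368.75
Σf(m − x̄)² = Σfm² − (Σfm)²/n = 65368.75 − 2717.5²/155 = 17724.8387
Sample variance = 17724.8387 / 154 = 115.0964
Standard deviation = √115.0964 = 10.7283

10.73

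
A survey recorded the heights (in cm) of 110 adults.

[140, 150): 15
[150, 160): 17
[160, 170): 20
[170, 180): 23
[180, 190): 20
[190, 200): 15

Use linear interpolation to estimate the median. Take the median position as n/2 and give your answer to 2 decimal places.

171.30

Cumulative frequencies: 15, 32, 52, 75, 95, 110
n = 110; position = n/2 = 55.
This falls in the class [170, 180): L = 170, F = 52, f = 23, h = 10.
Median ≈ 170 + ((55 − 52) / 23) × 10 = 171.3043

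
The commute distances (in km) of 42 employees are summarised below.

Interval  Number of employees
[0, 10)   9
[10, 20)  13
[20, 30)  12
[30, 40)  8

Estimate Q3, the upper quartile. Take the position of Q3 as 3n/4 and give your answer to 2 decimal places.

Cumulative frequencies: 9, 22, 34, 42
n = 42; position = 3n/4 = 31.5.
This falls in the class [20, 30): L = 20, F = 22, f = 12, h = 10.
Upper quartile ≈ 20 + ((31.5 − 22) / 12) × 10 = 27.9167

27.92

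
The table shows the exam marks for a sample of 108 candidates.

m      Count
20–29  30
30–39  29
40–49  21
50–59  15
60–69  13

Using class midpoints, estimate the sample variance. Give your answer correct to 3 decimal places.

181.931

Midpoints: 24.5, 34.5, 44.5, 54.5, 64.5
n = 108, Σfm = 4326, mean = 40.0556
Σfm² = 192747
Σf(m − x̄)² = Σfm² − (Σfm)²/n = 192747 − 4326²/108 = 19466.6667
Sample variance = 19466.6667 / 107 = 181.9315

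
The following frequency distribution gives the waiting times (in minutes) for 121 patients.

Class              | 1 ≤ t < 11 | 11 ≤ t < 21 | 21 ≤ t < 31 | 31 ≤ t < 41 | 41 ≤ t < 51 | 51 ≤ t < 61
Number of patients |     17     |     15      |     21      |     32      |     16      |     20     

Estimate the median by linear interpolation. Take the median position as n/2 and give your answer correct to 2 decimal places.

33.34

Cumulative frequencies: 17, 32, 53, 85, 101, 121
n = 121; position = n/2 = 60.5.
This falls in the class 31 ≤ t < 41: L = 31, F = 53, f = 32, h = 10.
Median ≈ 31 + ((60.5 − 53) / 32) × 10 = 33.3438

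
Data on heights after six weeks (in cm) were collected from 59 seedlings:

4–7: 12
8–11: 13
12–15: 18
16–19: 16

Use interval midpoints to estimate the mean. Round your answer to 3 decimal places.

Midpoints: 5.5, 9.5, 13.5, 17.5
Σfm = 12×5.5 + 13×9.5 + 18×13.5 + 16×17.5 = 712.5
n = Σf = 59
Mean = 712.5 / 59 = 12.0763

12.076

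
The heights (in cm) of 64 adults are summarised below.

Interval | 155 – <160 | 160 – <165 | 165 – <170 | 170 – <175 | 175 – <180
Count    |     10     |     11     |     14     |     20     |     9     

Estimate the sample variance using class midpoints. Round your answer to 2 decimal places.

42.16

Midpoints: 157.5, 162.5, 167.5, 172.5, 177.5
n = 64, Σfm = 10755, mean = 168.0469
Σfm² = 1810000
Σf(m − x̄)² = Σfm² − (Σfm)²/n = 1810000 − 10755²/64 = 2655.8594
Sample variance = 2655.8594 / 63 = 42.1565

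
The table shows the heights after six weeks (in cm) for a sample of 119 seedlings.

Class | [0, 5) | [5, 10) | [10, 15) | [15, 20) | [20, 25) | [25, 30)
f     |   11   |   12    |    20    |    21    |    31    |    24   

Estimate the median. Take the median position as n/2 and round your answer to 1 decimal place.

Cumulative frequencies: 11, 23, 43, 64, 95, 119
n = 119; position = n/2 = 59.5.
This falls in the class [15, 20): L = 15, F = 43, f = 21, h = 5.
Median ≈ 15 + ((59.5 − 43) / 21) × 5 = 18.9286

18.9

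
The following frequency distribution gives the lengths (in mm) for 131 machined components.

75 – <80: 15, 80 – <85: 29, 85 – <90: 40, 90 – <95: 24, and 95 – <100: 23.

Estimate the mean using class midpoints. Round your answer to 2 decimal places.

Midpoints: 77.5, 82.5, 87.5, 92.5, 97.5
Σfm = 15×77.5 + 29×82.5 + 40×87.5 + 24×92.5 + 23×97.5 = 11517.5
n = Σf = 131
Mean = 11517.5 / 131 = 87.9198

87.92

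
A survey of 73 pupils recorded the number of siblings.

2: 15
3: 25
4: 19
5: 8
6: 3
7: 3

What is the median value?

Cumulative frequencies: 15, 40, 59, 67, 70, 73
n = 73, so the median is the value in position (n+1)/2 = 37.
Position 37 falls at value 3.

3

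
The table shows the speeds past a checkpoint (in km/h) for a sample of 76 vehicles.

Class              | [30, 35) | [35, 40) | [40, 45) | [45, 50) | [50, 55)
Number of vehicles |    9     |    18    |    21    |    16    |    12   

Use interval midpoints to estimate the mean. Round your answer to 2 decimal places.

Midpoints: 32.5, 37.5, 42.5, 47.5, 52.5
Σfm = 9×32.5 + 18×37.5 + 21×42.5 + 16×47.5 + 12×52.5 = 3250
n = Σf = 76
Mean = 3250 / 76 = 42.7632

42.76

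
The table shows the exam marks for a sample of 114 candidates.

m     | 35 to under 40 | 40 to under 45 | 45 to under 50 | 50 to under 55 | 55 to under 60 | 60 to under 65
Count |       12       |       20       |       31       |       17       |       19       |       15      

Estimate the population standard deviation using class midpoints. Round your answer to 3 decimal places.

Midpoints: 37.5, 42.5, 47.5, 52.5, 57.5, 62.5
n = 114, Σfm = 5695, mean = 49.9561
Σfm² = 291212.5
Σf(m − x̄)² = Σfm² − (Σfm)²/n = 291212.5 − 5695²/114 = 6712.2807
Population variance = 6712.2807 / 114 = 58.8797
Standard deviation = √58.8797 = 7.6733

7.673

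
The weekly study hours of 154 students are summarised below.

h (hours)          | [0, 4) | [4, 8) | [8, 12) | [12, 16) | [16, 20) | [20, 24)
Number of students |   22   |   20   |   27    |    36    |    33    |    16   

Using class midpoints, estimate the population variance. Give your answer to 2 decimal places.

38.65

Midpoints: 2, 6, 10, 14, 18, 22
n = 154, Σfm = 1884, mean = 12.2338
Σfm² = 29000
Σf(m − x̄)² = Σfm² − (Σfm)²/n = 29000 − 1884²/154 = 5951.5844
Population variance = 5951.5844 / 154 = 38.6467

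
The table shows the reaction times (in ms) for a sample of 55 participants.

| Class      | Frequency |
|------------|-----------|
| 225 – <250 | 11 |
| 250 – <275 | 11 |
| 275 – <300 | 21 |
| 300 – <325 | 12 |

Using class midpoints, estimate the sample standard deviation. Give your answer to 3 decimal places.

26.128

Midpoints: 237.5, 262.5, 287.5, 312.5
n = 55, Σfm = 15287.5, mean = 277.9545
Σfm² = 4286093.75
Σf(m − x̄)² = Σfm² − (Σfm)²/n = 4286093.75 − 15287.5²/55 = 36863.6364
Sample variance = 36863.6364 / 54 = 682.6599
Standard deviation = √682.6599 = 26.1278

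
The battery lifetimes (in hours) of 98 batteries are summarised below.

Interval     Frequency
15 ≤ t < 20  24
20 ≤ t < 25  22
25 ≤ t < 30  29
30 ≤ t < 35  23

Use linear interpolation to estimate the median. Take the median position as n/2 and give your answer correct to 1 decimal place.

Cumulative frequencies: 24, 46, 75, 98
n = 98; position = n/2 = 49.
This falls in the class 25 ≤ t < 30: L = 25, F = 46, f = 29, h = 5.
Median ≈ 25 + ((49 − 46) / 29) × 5 = 25.5172

25.5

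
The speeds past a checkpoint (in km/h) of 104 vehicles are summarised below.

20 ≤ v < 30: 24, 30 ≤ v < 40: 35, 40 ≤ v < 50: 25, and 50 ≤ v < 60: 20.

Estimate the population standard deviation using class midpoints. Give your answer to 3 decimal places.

10.416

Midpoints: 25, 35, 45, 55
n = 104, Σfm = 4050, mean = 38.9423
Σfm² = 169000
Σf(m − x̄)² = Σfm² − (Σfm)²/n = 169000 − 4050²/104 = 11283.6538
Population variance = 11283.6538 / 104 = 108.4967
Standard deviation = √108.4967 = 10.4162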